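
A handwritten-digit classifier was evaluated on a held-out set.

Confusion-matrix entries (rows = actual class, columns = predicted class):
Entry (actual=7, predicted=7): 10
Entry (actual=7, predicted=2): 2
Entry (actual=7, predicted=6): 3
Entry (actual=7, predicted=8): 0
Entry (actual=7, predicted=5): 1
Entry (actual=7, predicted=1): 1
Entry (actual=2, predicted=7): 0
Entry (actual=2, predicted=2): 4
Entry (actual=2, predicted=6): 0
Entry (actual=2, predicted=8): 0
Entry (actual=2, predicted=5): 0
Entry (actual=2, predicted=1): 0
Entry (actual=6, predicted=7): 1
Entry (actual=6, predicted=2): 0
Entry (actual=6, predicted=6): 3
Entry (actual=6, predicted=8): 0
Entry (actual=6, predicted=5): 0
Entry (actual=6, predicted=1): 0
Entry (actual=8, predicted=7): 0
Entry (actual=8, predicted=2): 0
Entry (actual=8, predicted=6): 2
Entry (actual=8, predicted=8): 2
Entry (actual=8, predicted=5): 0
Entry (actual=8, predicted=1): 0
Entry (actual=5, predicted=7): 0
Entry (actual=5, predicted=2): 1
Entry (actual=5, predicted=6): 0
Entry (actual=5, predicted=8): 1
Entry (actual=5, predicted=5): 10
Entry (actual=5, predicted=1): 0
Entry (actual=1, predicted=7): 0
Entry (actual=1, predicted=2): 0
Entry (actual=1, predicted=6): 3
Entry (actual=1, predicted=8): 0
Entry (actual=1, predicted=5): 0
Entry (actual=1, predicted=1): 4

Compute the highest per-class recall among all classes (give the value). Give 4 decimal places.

1.0000

Per-class recall (TP/(TP+FN)):
  7: TP=10, FN=2+3+0+1+1=7 → 10/17 = 0.58824
  2: TP=4, FN=0+0+0+0+0=0 → 4/4 = 1.00000
  6: TP=3, FN=1+0+0+0+0=1 → 3/4 = 0.75000
  8: TP=2, FN=0+0+2+0+0=2 → 2/4 = 0.50000
  5: TP=10, FN=0+1+0+1+0=2 → 10/12 = 0.83333
  1: TP=4, FN=0+0+3+0+0=3 → 4/7 = 0.57143
Highest is class '2' with recall = 1.0000.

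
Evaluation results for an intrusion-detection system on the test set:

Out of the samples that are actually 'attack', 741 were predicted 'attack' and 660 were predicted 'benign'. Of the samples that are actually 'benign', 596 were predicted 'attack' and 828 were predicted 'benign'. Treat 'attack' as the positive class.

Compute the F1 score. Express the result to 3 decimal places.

0.541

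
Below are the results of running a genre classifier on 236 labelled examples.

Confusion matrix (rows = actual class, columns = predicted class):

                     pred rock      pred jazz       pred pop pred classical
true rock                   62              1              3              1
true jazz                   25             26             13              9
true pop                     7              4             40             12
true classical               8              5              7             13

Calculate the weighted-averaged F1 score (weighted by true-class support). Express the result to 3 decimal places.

Per-class F1 score (2·TP/(2·TP+FP+FN)):
  rock: TP=62, FP=25+7+8=40, FN=1+3+1=5 → 124/169 = 0.7337
  jazz: TP=26, FP=1+4+5=10, FN=25+13+9=47 → 52/109 = 0.4771
  pop: TP=40, FP=3+13+7=23, FN=7+4+12=23 → 80/126 = 0.6349
  classical: TP=13, FP=1+9+12=22, FN=8+5+7=20 → 26/68 = 0.3824
Weighted-F1 score = Σ (supportᵢ/N)·F1 scoreᵢ with N=236: (67/236)·0.7337 + (73/236)·0.4771 + (63/236)·0.6349 + (33/236)·0.3824 = 0.579

0.579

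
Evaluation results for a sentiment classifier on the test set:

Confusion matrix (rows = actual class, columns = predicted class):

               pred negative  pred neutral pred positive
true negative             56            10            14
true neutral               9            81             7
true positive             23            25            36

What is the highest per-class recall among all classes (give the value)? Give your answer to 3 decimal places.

0.835

Per-class recall (TP/(TP+FN)):
  negative: TP=56, FN=10+14=24 → 56/80 = 0.7000
  neutral: TP=81, FN=9+7=16 → 81/97 = 0.8351
  positive: TP=36, FN=23+25=48 → 36/84 = 0.4286
Highest is class 'neutral' with recall = 0.835.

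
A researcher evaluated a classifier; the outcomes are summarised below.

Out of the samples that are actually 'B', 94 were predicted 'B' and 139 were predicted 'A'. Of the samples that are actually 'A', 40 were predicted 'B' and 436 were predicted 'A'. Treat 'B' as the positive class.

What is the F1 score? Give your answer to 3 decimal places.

0.512

Precision = TP/(TP+FP) = 94/134 = 0.7015
Recall = TP/(TP+FN) = 94/233 = 0.4034
F1 = 2·TP/(2·TP+FP+FN) = 188/367 = 0.512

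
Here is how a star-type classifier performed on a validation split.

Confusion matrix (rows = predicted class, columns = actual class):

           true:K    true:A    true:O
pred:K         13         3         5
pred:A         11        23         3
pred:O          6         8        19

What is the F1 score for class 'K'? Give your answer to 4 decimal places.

Treat 'K' as positive and all other classes as negative.
F1 score = 2·TP/(2·TP+FP+FN).
K: TP=13, FP=3+5=8, FN=11+6=17 → 26/51 = 0.50980

0.5098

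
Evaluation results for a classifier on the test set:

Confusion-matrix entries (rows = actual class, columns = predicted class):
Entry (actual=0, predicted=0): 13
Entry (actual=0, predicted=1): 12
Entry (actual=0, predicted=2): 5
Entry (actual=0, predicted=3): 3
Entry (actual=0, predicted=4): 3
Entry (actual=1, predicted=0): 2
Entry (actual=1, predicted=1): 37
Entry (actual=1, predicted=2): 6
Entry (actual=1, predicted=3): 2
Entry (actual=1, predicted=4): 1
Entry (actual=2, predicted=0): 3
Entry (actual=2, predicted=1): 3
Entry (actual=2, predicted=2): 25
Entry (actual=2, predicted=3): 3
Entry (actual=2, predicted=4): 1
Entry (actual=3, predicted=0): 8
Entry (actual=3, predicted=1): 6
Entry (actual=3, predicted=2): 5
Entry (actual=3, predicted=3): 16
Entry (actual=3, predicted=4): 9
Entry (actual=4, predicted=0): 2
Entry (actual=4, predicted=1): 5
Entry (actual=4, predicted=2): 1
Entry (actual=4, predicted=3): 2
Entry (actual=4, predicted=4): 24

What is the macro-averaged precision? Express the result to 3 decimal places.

0.579

Per-class precision (TP/(TP+FP)):
  0: TP=13, FP=2+3+8+2=15 → 13/28 = 0.4643
  1: TP=37, FP=12+3+6+5=26 → 37/63 = 0.5873
  2: TP=25, FP=5+6+5+1=17 → 25/42 = 0.5952
  3: TP=16, FP=3+2+3+2=10 → 16/26 = 0.6154
  4: TP=24, FP=3+1+1+9=14 → 24/38 = 0.6316
Macro-precision = mean = (0.4643 + 0.5873 + 0.5952 + 0.6154 + 0.6316) / 5 = 0.579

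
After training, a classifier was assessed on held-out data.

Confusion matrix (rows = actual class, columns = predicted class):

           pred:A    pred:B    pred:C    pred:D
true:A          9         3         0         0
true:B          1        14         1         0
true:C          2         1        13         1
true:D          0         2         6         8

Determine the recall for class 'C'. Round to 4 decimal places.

0.7647

recall = TP/(TP+FN).
C: TP=13, FN=2+1+1=4 → 13/17 = 0.76471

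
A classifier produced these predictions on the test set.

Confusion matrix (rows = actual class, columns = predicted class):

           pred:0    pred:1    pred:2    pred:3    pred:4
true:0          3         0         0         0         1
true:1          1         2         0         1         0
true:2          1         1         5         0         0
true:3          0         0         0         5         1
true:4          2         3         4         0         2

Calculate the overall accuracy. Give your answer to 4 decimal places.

0.5313

Accuracy = trace / total = (3+2+5+5+2=17) / 32 = 17/32 = 0.5313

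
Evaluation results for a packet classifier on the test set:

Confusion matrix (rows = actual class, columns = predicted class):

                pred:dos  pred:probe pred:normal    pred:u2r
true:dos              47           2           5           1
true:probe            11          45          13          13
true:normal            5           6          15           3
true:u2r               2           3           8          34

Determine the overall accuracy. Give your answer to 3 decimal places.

Accuracy = trace / total = (47+45+15+34=141) / 213 = 141/213 = 0.662

0.662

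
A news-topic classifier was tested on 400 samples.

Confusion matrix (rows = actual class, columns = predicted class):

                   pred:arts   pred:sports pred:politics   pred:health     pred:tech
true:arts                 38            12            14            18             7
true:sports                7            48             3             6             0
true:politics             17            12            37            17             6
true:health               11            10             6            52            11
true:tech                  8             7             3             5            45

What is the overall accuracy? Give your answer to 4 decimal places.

0.5500

Accuracy = trace / total = (38+48+37+52+45=220) / 400 = 220/400 = 0.5500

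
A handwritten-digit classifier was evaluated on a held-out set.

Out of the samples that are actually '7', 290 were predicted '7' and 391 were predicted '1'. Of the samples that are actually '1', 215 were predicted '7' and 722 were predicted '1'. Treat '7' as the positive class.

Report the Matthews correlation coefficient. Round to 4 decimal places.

MCC = (TP·TN − FP·FN) / √((TP+FP)(TP+FN)(TN+FP)(TN+FN))
Numerator = 290·722 − 215·391 = 125315
Denominator = √(505·681·937·1113) = √358651990305 = 598875.6050
MCC = 125315 / 598875.6050 = 0.2093

0.2093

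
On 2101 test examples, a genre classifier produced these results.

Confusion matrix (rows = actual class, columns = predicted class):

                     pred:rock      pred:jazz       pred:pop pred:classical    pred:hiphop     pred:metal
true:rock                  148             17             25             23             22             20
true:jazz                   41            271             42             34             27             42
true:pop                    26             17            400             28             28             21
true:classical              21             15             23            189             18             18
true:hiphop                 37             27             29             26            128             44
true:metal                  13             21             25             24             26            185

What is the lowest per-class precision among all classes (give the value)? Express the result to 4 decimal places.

Per-class precision (TP/(TP+FP)):
  rock: TP=148, FP=41+26+21+37+13=138 → 148/286 = 0.51748
  jazz: TP=271, FP=17+17+15+27+21=97 → 271/368 = 0.73641
  pop: TP=400, FP=25+42+23+29+25=144 → 400/544 = 0.73529
  classical: TP=189, FP=23+34+28+26+24=135 → 189/324 = 0.58333
  hiphop: TP=128, FP=22+27+28+18+26=121 → 128/249 = 0.51406
  metal: TP=185, FP=20+42+21+18+44=145 → 185/330 = 0.56061
Lowest is class 'hiphop' with precision = 0.5141.

0.5141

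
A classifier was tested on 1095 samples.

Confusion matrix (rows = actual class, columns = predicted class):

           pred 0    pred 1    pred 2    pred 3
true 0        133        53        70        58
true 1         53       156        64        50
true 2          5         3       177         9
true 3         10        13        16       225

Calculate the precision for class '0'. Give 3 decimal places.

Treat '0' as positive and all other classes as negative.
precision = TP/(TP+FP).
0: TP=133, FP=53+5+10=68 → 133/201 = 0.6617

0.662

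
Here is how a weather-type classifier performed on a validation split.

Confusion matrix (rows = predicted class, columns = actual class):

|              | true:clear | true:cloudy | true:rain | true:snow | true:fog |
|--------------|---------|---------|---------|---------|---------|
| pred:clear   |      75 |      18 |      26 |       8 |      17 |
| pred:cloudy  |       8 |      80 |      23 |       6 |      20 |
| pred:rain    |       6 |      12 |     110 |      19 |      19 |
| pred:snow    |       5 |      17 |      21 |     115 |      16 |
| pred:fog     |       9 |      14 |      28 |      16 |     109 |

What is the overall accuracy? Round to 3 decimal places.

0.614

Accuracy = trace / total = (75+80+110+115+109=489) / 797 = 489/797 = 0.614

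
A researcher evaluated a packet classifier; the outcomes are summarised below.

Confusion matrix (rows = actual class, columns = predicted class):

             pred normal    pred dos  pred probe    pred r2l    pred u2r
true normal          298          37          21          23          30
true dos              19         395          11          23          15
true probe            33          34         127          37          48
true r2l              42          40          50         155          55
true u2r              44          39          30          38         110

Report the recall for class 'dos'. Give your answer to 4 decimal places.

0.8531

Take TP from the diagonal, FP from the rest of the 'dos' prediction marginal, FN from the rest of the 'dos' actual marginal.
recall = TP/(TP+FN).
dos: TP=395, FN=19+11+23+15=68 → 395/463 = 0.85313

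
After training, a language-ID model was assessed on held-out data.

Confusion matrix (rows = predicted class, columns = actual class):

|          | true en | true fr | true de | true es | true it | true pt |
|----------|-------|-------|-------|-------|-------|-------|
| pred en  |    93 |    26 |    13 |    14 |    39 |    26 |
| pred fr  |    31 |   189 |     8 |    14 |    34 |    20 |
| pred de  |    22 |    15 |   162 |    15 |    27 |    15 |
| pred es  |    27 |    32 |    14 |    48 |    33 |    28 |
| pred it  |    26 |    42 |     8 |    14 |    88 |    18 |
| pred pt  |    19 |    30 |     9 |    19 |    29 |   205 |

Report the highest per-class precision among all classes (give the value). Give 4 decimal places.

Per-class precision (TP/(TP+FP)):
  en: TP=93, FP=26+13+14+39+26=118 → 93/211 = 0.44076
  fr: TP=189, FP=31+8+14+34+20=107 → 189/296 = 0.63851
  de: TP=162, FP=22+15+15+27+15=94 → 162/256 = 0.63281
  es: TP=48, FP=27+32+14+33+28=134 → 48/182 = 0.26374
  it: TP=88, FP=26+42+8+14+18=108 → 88/196 = 0.44898
  pt: TP=205, FP=19+30+9+19+29=106 → 205/311 = 0.65916
Highest is class 'pt' with precision = 0.6592.

0.6592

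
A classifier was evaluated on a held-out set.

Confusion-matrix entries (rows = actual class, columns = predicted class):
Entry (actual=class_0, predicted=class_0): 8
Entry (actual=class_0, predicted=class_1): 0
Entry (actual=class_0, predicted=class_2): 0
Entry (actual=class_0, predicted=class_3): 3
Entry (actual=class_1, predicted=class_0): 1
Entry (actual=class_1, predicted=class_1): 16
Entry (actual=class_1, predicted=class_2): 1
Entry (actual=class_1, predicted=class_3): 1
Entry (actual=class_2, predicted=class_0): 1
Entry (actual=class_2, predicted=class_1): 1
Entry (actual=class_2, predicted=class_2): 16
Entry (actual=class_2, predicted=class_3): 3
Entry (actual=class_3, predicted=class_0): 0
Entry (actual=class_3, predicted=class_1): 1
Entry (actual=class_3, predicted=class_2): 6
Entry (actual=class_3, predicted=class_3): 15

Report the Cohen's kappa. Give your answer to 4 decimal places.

Observed agreement pₒ = trace/N = 55/73 = 0.75342
Expected agreement pₑ = Σ (rowᵢ·colᵢ)/N² = (11·10 + 19·18 + 21·23 + 22·22)/73² = 0.26628
κ = (pₒ − pₑ)/(1 − pₑ) = (0.75342 − 0.26628)/(1 − 0.26628) = 0.6639

0.6639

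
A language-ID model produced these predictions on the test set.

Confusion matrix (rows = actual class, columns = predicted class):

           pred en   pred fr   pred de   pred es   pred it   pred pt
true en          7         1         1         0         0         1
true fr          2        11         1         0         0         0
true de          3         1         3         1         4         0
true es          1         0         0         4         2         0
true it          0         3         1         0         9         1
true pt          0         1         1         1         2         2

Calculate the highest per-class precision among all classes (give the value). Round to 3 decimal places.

0.667

Per-class precision (TP/(TP+FP)):
  en: TP=7, FP=2+3+1+0+0=6 → 7/13 = 0.5385
  fr: TP=11, FP=1+1+0+3+1=6 → 11/17 = 0.6471
  de: TP=3, FP=1+1+0+1+1=4 → 3/7 = 0.4286
  es: TP=4, FP=0+0+1+0+1=2 → 4/6 = 0.6667
  it: TP=9, FP=0+0+4+2+2=8 → 9/17 = 0.5294
  pt: TP=2, FP=1+0+0+0+1=2 → 2/4 = 0.5000
Highest is class 'es' with precision = 0.667.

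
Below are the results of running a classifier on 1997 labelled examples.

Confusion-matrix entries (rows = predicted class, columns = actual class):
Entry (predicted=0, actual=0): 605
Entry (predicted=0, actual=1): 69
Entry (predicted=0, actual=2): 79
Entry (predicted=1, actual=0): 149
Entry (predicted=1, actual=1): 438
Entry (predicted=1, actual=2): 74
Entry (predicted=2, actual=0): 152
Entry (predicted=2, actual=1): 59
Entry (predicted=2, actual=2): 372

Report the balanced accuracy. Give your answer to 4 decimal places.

0.7167

Balanced accuracy = mean of per-class recall.
  0: recall = 605/906 = 0.66777
  1: recall = 438/566 = 0.77385
  2: recall = 372/525 = 0.70857
Mean = (0.66777 + 0.77385 + 0.70857) / 3 = 0.7167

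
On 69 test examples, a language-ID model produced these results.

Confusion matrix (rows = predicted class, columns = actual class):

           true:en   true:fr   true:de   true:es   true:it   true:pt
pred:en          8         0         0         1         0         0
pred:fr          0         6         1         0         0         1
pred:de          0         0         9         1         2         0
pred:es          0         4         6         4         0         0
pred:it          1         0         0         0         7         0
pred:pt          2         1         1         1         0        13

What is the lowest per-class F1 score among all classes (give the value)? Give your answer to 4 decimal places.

0.3810

Per-class F1 score (2·TP/(2·TP+FP+FN)):
  en: TP=8, FP=0+0+1+0+0=1, FN=0+0+0+1+2=3 → 16/20 = 0.80000
  fr: TP=6, FP=0+1+0+0+1=2, FN=0+0+4+0+1=5 → 12/19 = 0.63158
  de: TP=9, FP=0+0+1+2+0=3, FN=0+1+6+0+1=8 → 18/29 = 0.62069
  es: TP=4, FP=0+4+6+0+0=10, FN=1+0+1+0+1=3 → 8/21 = 0.38095
  it: TP=7, FP=1+0+0+0+0=1, FN=0+0+2+0+0=2 → 14/17 = 0.82353
  pt: TP=13, FP=2+1+1+1+0=5, FN=0+1+0+0+0=1 → 26/32 = 0.81250
Lowest is class 'es' with F1 score = 0.3810.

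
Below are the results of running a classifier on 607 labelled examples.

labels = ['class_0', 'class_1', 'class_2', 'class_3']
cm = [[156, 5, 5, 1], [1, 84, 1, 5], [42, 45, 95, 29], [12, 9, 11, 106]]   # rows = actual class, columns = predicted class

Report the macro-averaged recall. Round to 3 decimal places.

0.769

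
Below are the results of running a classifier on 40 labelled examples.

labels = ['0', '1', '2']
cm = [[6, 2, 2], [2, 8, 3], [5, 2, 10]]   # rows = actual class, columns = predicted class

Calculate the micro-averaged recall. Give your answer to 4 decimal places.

Micro-averaging pools counts across classes: ΣTP=24, ΣFP=16, ΣFN=16.
Micro-recall = TP/(TP+FN) on pooled counts = 0.6000 (equals overall accuracy in single-label multiclass).

0.6000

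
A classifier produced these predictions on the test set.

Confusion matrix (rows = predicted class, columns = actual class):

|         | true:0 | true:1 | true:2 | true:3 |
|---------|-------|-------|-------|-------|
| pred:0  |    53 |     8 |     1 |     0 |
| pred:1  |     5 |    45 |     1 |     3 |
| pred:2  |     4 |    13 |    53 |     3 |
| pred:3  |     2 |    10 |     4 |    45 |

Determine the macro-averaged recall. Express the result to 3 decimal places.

0.800

Per-class recall (TP/(TP+FN)):
  0: TP=53, FN=5+4+2=11 → 53/64 = 0.8281
  1: TP=45, FN=8+13+10=31 → 45/76 = 0.5921
  2: TP=53, FN=1+1+4=6 → 53/59 = 0.8983
  3: TP=45, FN=0+3+3=6 → 45/51 = 0.8824
Macro-recall = mean = (0.8281 + 0.5921 + 0.8983 + 0.8824) / 4 = 0.800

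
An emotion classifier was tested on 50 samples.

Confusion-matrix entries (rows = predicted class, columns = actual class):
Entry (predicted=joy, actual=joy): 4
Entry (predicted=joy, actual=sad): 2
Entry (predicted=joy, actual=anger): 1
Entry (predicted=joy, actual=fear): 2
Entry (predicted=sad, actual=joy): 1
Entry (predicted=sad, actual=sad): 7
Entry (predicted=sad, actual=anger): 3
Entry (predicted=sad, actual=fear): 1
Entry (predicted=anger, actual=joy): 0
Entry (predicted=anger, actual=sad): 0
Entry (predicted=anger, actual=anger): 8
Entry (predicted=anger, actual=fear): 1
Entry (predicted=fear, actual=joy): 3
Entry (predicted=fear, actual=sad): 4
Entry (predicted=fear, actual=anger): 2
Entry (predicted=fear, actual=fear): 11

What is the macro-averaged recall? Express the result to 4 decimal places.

Per-class recall (TP/(TP+FN)):
  joy: TP=4, FN=1+0+3=4 → 4/8 = 0.50000
  sad: TP=7, FN=2+0+4=6 → 7/13 = 0.53846
  anger: TP=8, FN=1+3+2=6 → 8/14 = 0.57143
  fear: TP=11, FN=2+1+1=4 → 11/15 = 0.73333
Macro-recall = mean = (0.50000 + 0.53846 + 0.57143 + 0.73333) / 4 = 0.5858

0.5858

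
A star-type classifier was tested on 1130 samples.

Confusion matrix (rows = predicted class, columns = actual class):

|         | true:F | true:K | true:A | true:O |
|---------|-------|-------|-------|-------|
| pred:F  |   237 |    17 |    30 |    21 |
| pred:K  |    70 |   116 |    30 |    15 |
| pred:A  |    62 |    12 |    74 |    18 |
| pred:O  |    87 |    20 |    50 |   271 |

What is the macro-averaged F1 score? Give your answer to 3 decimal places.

Per-class F1 score (2·TP/(2·TP+FP+FN)):
  F: TP=237, FP=17+30+21=68, FN=70+62+87=219 → 474/761 = 0.6229
  K: TP=116, FP=70+30+15=115, FN=17+12+20=49 → 232/396 = 0.5859
  A: TP=74, FP=62+12+18=92, FN=30+30+50=110 → 148/350 = 0.4229
  O: TP=271, FP=87+20+50=157, FN=21+15+18=54 → 542/753 = 0.7198
Macro-F1 score = mean = (0.6229 + 0.5859 + 0.4229 + 0.7198) / 4 = 0.588

0.588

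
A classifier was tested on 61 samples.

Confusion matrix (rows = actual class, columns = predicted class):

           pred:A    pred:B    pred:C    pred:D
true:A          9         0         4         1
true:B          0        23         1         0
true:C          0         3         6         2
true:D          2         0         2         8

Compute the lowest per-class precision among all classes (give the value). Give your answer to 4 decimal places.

Per-class precision (TP/(TP+FP)):
  A: TP=9, FP=0+0+2=2 → 9/11 = 0.81818
  B: TP=23, FP=0+3+0=3 → 23/26 = 0.88462
  C: TP=6, FP=4+1+2=7 → 6/13 = 0.46154
  D: TP=8, FP=1+0+2=3 → 8/11 = 0.72727
Lowest is class 'C' with precision = 0.4615.

0.4615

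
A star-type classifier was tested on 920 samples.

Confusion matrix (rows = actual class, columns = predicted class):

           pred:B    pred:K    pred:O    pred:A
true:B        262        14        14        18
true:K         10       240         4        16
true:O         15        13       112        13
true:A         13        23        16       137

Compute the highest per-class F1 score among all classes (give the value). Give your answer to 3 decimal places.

0.862

Per-class F1 score (2·TP/(2·TP+FP+FN)):
  B: TP=262, FP=10+15+13=38, FN=14+14+18=46 → 524/608 = 0.8618
  K: TP=240, FP=14+13+23=50, FN=10+4+16=30 → 480/560 = 0.8571
  O: TP=112, FP=14+4+16=34, FN=15+13+13=41 → 224/299 = 0.7492
  A: TP=137, FP=18+16+13=47, FN=13+23+16=52 → 274/373 = 0.7346
Highest is class 'B' with F1 score = 0.862.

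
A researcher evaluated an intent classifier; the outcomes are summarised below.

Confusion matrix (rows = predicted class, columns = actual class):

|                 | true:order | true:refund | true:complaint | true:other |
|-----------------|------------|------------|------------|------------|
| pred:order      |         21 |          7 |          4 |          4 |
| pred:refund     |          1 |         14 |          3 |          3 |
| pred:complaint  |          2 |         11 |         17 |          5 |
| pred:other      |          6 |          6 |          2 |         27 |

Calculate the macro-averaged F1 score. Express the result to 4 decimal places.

0.5858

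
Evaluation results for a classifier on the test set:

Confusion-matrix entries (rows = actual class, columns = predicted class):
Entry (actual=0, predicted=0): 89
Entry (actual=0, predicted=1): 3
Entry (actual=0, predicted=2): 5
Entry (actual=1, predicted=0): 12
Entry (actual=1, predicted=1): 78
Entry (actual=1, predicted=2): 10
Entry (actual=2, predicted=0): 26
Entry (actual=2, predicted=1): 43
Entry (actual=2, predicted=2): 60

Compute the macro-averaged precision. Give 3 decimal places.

Per-class precision (TP/(TP+FP)):
  0: TP=89, FP=12+26=38 → 89/127 = 0.7008
  1: TP=78, FP=3+43=46 → 78/124 = 0.6290
  2: TP=60, FP=5+10=15 → 60/75 = 0.8000
Macro-precision = mean = (0.7008 + 0.6290 + 0.8000) / 3 = 0.710

0.710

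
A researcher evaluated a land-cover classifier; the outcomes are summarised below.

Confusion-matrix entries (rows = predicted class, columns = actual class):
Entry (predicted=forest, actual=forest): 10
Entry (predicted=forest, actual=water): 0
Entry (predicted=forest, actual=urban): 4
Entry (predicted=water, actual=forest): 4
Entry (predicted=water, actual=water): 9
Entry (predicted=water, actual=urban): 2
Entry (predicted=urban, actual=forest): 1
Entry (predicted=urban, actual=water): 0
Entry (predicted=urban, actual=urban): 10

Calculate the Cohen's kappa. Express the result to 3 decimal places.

0.592

Observed agreement pₒ = trace/N = 29/40 = 0.7250
Expected agreement pₑ = Σ (rowᵢ·colᵢ)/N² = (15·14 + 9·15 + 16·11)/40² = 0.3256
κ = (pₒ − pₑ)/(1 − pₑ) = (0.7250 − 0.3256)/(1 − 0.3256) = 0.592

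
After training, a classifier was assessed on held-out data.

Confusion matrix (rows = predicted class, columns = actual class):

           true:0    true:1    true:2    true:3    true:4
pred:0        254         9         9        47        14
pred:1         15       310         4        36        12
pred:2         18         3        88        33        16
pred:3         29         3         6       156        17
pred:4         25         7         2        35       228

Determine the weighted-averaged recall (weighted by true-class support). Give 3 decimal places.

0.753

Per-class recall (TP/(TP+FN)):
  0: TP=254, FN=15+18+29+25=87 → 254/341 = 0.7449
  1: TP=310, FN=9+3+3+7=22 → 310/332 = 0.9337
  2: TP=88, FN=9+4+6+2=21 → 88/109 = 0.8073
  3: TP=156, FN=47+36+33+35=151 → 156/307 = 0.5081
  4: TP=228, FN=14+12+16+17=59 → 228/287 = 0.7944
Weighted-recall = Σ (supportᵢ/N)·recallᵢ with N=1376: (341/1376)·0.7449 + (332/1376)·0.9337 + (109/1376)·0.8073 + (307/1376)·0.5081 + (287/1376)·0.7944 = 0.753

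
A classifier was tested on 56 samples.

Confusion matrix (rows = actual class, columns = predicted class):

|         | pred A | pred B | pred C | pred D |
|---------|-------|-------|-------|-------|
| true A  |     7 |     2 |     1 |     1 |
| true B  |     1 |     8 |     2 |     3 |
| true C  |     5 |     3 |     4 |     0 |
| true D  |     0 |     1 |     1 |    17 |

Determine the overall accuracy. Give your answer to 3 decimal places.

0.643

Accuracy = trace / total = (7+8+4+17=36) / 56 = 36/56 = 0.643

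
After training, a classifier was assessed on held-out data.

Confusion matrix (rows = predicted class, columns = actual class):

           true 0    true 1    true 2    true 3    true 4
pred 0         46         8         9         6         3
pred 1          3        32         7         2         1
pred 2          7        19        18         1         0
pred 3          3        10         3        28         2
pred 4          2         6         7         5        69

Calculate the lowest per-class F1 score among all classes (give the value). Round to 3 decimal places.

0.404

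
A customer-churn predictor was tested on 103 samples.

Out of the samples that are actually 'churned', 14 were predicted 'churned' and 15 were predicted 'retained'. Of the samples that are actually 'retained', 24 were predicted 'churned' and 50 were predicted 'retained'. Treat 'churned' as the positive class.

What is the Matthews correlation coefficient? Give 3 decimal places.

0.148

MCC = (TP·TN − FP·FN) / √((TP+FP)(TP+FN)(TN+FP)(TN+FN))
Numerator = 14·50 − 24·15 = 340
Denominator = √(38·29·74·65) = √5300620 = 2302.3075
MCC = 340 / 2302.3075 = 0.148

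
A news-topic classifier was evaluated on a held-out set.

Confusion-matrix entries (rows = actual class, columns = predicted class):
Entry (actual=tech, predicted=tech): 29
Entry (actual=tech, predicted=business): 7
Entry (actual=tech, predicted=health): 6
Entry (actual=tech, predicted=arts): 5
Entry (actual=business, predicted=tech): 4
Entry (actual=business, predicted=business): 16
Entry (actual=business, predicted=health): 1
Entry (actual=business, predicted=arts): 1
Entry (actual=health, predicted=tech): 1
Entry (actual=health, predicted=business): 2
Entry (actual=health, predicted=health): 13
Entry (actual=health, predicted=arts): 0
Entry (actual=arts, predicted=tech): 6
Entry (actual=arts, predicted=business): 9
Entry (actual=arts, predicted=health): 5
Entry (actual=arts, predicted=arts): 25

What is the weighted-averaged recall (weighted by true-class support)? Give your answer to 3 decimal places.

0.638

Per-class recall (TP/(TP+FN)):
  tech: TP=29, FN=7+6+5=18 → 29/47 = 0.6170
  business: TP=16, FN=4+1+1=6 → 16/22 = 0.7273
  health: TP=13, FN=1+2+0=3 → 13/16 = 0.8125
  arts: TP=25, FN=6+9+5=20 → 25/45 = 0.5556
Weighted-recall = Σ (supportᵢ/N)·recallᵢ with N=130: (47/130)·0.6170 + (22/130)·0.7273 + (16/130)·0.8125 + (45/130)·0.5556 = 0.638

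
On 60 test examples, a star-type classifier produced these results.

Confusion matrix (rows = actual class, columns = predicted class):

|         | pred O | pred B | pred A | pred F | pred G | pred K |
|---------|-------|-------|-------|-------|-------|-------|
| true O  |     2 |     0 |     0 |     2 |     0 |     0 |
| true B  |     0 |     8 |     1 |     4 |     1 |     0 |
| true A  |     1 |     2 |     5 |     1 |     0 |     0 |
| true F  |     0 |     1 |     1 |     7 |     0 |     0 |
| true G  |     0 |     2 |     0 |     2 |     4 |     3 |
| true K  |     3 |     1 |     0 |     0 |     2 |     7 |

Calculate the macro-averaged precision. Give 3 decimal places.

0.555

Per-class precision (TP/(TP+FP)):
  O: TP=2, FP=0+1+0+0+3=4 → 2/6 = 0.3333
  B: TP=8, FP=0+2+1+2+1=6 → 8/14 = 0.5714
  A: TP=5, FP=0+1+1+0+0=2 → 5/7 = 0.7143
  F: TP=7, FP=2+4+1+2+0=9 → 7/16 = 0.4375
  G: TP=4, FP=0+1+0+0+2=3 → 4/7 = 0.5714
  K: TP=7, FP=0+0+0+0+3=3 → 7/10 = 0.7000
Macro-precision = mean = (0.3333 + 0.5714 + 0.7143 + 0.4375 + 0.5714 + 0.7000) / 6 = 0.555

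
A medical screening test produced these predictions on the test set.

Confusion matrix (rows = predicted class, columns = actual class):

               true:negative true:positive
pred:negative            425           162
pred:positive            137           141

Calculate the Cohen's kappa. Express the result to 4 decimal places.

Observed agreement pₒ = trace/N = 566/865 = 0.65434
Expected agreement pₑ = Σ (rowᵢ·colᵢ)/N² = (562·587 + 303·278)/865² = 0.55348
κ = (pₒ − pₑ)/(1 − pₑ) = (0.65434 − 0.55348)/(1 − 0.55348) = 0.2259

0.2259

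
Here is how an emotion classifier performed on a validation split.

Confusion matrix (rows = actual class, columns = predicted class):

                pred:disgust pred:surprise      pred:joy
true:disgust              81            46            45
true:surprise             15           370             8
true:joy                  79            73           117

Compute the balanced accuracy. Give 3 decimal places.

0.616

Balanced accuracy = mean of per-class recall.
  disgust: recall = 81/172 = 0.4709
  surprise: recall = 370/393 = 0.9415
  joy: recall = 117/269 = 0.4349
Mean = (0.4709 + 0.9415 + 0.4349) / 3 = 0.616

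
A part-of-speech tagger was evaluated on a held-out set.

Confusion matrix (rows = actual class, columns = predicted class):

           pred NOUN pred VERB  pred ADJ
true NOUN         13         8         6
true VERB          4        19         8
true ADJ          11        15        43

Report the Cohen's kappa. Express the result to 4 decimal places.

0.3486

Observed agreement pₒ = trace/N = 75/127 = 0.59055
Expected agreement pₑ = Σ (rowᵢ·colᵢ)/N² = (27·28 + 31·42 + 69·57)/127² = 0.37144
κ = (pₒ − pₑ)/(1 − pₑ) = (0.59055 − 0.37144)/(1 − 0.37144) = 0.3486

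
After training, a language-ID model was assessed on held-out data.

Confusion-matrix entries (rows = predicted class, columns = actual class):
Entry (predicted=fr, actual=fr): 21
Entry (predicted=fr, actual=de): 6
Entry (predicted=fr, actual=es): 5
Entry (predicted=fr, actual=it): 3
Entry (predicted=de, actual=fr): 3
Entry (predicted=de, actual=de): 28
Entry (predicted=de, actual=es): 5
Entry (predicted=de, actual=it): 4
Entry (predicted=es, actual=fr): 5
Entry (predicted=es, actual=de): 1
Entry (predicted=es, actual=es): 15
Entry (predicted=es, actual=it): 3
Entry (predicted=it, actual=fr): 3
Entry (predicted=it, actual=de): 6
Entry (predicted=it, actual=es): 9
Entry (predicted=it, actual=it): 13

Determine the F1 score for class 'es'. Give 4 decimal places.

0.5172

One-vs-rest for 'es': TP = diagonal; FP = other classes predicted 'es'; FN = 'es' predicted as other.
F1 score = 2·TP/(2·TP+FP+FN).
es: TP=15, FP=5+1+3=9, FN=5+5+9=19 → 30/58 = 0.51724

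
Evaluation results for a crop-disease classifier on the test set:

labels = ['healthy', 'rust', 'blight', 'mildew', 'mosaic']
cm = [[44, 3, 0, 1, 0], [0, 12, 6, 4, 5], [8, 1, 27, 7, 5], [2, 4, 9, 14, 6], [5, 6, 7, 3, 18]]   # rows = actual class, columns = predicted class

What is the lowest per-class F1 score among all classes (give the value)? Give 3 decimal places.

0.438

Per-class F1 score (2·TP/(2·TP+FP+FN)):
  healthy: TP=44, FP=0+8+2+5=15, FN=3+0+1+0=4 → 88/107 = 0.8224
  rust: TP=12, FP=3+1+4+6=14, FN=0+6+4+5=15 → 24/53 = 0.4528
  blight: TP=27, FP=0+6+9+7=22, FN=8+1+7+5=21 → 54/97 = 0.5567
  mildew: TP=14, FP=1+4+7+3=15, FN=2+4+9+6=21 → 28/64 = 0.4375
  mosaic: TP=18, FP=0+5+5+6=16, FN=5+6+7+3=21 → 36/73 = 0.4932
Lowest is class 'mildew' with F1 score = 0.438.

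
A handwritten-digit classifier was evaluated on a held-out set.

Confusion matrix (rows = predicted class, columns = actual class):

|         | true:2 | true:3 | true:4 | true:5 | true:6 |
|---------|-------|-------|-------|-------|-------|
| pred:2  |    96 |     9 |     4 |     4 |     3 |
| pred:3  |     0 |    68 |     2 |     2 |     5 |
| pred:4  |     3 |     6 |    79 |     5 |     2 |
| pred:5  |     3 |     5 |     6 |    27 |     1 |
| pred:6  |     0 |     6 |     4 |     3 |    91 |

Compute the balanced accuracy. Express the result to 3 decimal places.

0.809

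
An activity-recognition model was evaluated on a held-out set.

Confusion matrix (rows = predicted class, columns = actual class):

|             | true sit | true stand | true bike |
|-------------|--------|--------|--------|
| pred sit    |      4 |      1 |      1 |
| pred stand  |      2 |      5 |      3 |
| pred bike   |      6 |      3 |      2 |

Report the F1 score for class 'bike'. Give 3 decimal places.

0.235

Take TP from the diagonal, FP from the rest of the 'bike' prediction marginal, FN from the rest of the 'bike' actual marginal.
F1 score = 2·TP/(2·TP+FP+FN).
bike: TP=2, FP=6+3=9, FN=1+3=4 → 4/17 = 0.2353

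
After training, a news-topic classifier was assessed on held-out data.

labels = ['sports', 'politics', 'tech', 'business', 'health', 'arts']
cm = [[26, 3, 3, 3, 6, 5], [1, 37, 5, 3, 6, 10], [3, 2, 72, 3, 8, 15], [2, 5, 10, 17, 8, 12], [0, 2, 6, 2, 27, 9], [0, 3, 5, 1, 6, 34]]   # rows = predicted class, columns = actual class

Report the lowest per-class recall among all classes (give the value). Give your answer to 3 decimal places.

Per-class recall (TP/(TP+FN)):
  sports: TP=26, FN=1+3+2+0+0=6 → 26/32 = 0.8125
  politics: TP=37, FN=3+2+5+2+3=15 → 37/52 = 0.7115
  tech: TP=72, FN=3+5+10+6+5=29 → 72/101 = 0.7129
  business: TP=17, FN=3+3+3+2+1=12 → 17/29 = 0.5862
  health: TP=27, FN=6+6+8+8+6=34 → 27/61 = 0.4426
  arts: TP=34, FN=5+10+15+12+9=51 → 34/85 = 0.4000
Lowest is class 'arts' with recall = 0.400.

0.400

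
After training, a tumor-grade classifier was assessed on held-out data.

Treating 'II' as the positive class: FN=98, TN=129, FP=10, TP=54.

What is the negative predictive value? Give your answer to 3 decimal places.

NPV = TN/(TN+FN) = 129/(129+98) = 0.568

0.568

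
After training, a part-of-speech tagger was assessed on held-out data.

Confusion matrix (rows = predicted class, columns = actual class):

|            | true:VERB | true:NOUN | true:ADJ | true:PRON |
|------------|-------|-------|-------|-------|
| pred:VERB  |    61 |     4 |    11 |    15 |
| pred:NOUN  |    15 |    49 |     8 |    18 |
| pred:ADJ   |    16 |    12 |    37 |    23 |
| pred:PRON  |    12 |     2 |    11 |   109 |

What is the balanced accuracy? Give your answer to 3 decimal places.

0.633

Balanced accuracy = mean of per-class recall.
  VERB: recall = 61/104 = 0.5865
  NOUN: recall = 49/67 = 0.7313
  ADJ: recall = 37/67 = 0.5522
  PRON: recall = 109/165 = 0.6606
Mean = (0.5865 + 0.7313 + 0.5522 + 0.6606) / 4 = 0.633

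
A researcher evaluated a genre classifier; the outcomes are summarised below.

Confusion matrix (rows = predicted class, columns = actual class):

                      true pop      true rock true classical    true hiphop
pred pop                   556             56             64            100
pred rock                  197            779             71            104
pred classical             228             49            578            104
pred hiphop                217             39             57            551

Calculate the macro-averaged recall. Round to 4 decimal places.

0.6750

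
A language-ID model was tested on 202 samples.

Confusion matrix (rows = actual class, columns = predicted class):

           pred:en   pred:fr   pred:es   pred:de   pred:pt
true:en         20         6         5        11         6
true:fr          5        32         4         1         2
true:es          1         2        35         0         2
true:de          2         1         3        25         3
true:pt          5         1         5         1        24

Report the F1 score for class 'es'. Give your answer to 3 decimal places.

0.761

Take TP from the diagonal, FP from the rest of the 'es' prediction marginal, FN from the rest of the 'es' actual marginal.
F1 score = 2·TP/(2·TP+FP+FN).
es: TP=35, FP=5+4+3+5=17, FN=1+2+0+2=5 → 70/92 = 0.7609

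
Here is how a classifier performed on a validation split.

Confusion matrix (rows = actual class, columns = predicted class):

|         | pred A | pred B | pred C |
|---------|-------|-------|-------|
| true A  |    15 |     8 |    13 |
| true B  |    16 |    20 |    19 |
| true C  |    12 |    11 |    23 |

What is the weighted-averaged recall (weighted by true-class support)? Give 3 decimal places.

Per-class recall (TP/(TP+FN)):
  A: TP=15, FN=8+13=21 → 15/36 = 0.4167
  B: TP=20, FN=16+19=35 → 20/55 = 0.3636
  C: TP=23, FN=12+11=23 → 23/46 = 0.5000
Weighted-recall = Σ (supportᵢ/N)·recallᵢ with N=137: (36/137)·0.4167 + (55/137)·0.3636 + (46/137)·0.5000 = 0.423

0.423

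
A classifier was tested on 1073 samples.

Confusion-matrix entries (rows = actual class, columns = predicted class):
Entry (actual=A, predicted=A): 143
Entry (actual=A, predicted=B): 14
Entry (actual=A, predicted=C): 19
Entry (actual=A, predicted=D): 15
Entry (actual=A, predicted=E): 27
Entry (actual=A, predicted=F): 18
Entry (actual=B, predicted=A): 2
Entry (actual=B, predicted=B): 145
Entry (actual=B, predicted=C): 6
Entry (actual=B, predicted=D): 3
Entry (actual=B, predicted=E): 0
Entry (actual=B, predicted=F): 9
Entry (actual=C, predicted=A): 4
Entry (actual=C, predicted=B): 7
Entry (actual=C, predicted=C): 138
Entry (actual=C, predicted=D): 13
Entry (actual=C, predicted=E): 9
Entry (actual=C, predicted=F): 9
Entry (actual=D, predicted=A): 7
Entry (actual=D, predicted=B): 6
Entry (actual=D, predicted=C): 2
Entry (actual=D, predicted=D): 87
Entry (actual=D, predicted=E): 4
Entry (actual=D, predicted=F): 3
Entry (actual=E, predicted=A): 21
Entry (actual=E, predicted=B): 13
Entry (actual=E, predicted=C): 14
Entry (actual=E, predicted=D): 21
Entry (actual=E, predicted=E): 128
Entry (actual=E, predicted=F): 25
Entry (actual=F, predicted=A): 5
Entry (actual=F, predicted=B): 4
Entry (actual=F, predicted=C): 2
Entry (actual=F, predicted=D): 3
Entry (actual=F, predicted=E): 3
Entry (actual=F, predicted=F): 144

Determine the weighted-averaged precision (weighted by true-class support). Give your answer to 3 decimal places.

Per-class precision (TP/(TP+FP)):
  A: TP=143, FP=2+4+7+21+5=39 → 143/182 = 0.7857
  B: TP=145, FP=14+7+6+13+4=44 → 145/189 = 0.7672
  C: TP=138, FP=19+6+2+14+2=43 → 138/181 = 0.7624
  D: TP=87, FP=15+3+13+21+3=55 → 87/142 = 0.6127
  E: TP=128, FP=27+0+9+4+3=43 → 128/171 = 0.7485
  F: TP=144, FP=18+9+9+3+25=64 → 144/208 = 0.6923
Weighted-precision = Σ (supportᵢ/N)·precisionᵢ with N=1073: (236/1073)·0.7857 + (165/1073)·0.7672 + (180/1073)·0.7624 + (109/1073)·0.6127 + (222/1073)·0.7485 + (161/1073)·0.6923 = 0.740

0.740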